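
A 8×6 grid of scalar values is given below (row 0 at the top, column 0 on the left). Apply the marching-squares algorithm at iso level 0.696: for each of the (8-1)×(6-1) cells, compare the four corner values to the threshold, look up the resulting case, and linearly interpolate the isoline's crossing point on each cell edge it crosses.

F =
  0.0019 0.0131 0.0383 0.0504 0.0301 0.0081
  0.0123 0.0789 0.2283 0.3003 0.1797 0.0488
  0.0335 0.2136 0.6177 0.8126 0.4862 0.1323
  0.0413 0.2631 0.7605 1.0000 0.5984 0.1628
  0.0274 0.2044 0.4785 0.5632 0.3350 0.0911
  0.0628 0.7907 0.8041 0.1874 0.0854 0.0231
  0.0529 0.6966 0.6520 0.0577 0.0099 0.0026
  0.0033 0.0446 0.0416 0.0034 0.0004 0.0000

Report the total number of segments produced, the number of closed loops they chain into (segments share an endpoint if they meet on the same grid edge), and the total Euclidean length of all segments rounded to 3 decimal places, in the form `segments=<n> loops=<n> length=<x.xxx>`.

segments=16 loops=2 length=10.066

cell (1,2): code 0100 → (1.772,3.000)–(2.000,2.402)
cell (1,3): code 1000 → (2.000,3.357)–(1.772,3.000)
cell (2,1): code 0100 → (2.548,2.000)–(3.000,1.870)
cell (2,2): code 1110 → (2.000,2.402)–(2.548,2.000)
cell (2,3): code 1001 → (3.000,3.757)–(2.000,3.357)
cell (3,1): code 0010 → (3.000,1.870)–(3.229,2.000)
cell (3,2): code 0011 → (3.229,2.000)–(3.696,3.000)
cell (3,3): code 0001 → (3.696,3.000)–(3.000,3.757)
cell (4,0): code 0100 → (4.838,1.000)–(5.000,0.870)
cell (4,1): code 1100 → (4.668,2.000)–(4.838,1.000)
cell (4,2): code 1000 → (5.000,2.175)–(4.668,2.000)
cell (5,0): code 0110 → (5.000,0.870)–(6.000,0.999)
cell (5,1): code 1011 → (6.000,1.013)–(5.711,2.000)
cell (5,2): code 0001 → (5.711,2.000)–(5.000,2.175)
cell (6,0): code 0010 → (6.000,0.999)–(6.001,1.000)
cell (6,1): code 0001 → (6.001,1.000)–(6.000,1.013)
total: 16 segments, chained into 2 closed loop(s), length Σ = 10.065727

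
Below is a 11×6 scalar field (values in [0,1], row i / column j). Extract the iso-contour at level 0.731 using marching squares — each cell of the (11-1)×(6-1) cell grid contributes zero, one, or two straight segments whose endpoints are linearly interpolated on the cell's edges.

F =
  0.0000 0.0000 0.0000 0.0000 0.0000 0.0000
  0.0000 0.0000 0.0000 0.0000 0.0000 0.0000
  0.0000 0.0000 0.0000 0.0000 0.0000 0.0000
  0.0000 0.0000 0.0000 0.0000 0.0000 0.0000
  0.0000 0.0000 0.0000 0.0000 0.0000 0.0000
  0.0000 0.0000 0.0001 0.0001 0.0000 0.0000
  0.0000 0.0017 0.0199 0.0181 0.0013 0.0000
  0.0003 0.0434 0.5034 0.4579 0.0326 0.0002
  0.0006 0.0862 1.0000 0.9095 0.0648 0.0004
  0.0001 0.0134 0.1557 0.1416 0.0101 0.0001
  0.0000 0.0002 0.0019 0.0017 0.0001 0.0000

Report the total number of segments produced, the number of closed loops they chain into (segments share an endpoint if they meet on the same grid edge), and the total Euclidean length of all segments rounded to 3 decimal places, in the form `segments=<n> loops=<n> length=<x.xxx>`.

cell (7,1): code 0100 → (7.458,2.000)–(8.000,1.706)
cell (7,2): code 1100 → (7.605,3.000)–(7.458,2.000)
cell (7,3): code 1000 → (8.000,3.211)–(7.605,3.000)
cell (8,1): code 0010 → (8.000,1.706)–(8.319,2.000)
cell (8,2): code 0011 → (8.319,2.000)–(8.232,3.000)
cell (8,3): code 0001 → (8.232,3.000)–(8.000,3.211)
total: 6 segments, chained into 1 closed loop(s), length Σ = 3.827006

segments=6 loops=1 length=3.827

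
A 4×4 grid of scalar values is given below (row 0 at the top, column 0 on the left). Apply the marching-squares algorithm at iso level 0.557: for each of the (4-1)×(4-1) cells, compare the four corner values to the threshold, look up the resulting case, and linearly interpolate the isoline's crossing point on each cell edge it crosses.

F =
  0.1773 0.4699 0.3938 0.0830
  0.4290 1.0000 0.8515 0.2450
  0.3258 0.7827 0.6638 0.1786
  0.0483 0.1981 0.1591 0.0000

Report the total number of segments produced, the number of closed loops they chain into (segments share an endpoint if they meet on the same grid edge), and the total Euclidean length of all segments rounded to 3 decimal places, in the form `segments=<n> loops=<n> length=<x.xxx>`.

cell (0,0): code 0100 → (0.164,1.000)–(1.000,0.224)
cell (0,1): code 1100 → (0.357,2.000)–(0.164,1.000)
cell (0,2): code 1000 → (1.000,2.486)–(0.357,2.000)
cell (1,0): code 0110 → (1.000,0.224)–(2.000,0.506)
cell (1,2): code 1001 → (2.000,2.220)–(1.000,2.486)
cell (2,0): code 0010 → (2.000,0.506)–(2.386,1.000)
cell (2,1): code 0011 → (2.386,1.000)–(2.212,2.000)
cell (2,2): code 0001 → (2.212,2.000)–(2.000,2.220)
total: 8 segments, chained into 1 closed loop(s), length Σ = 6.985704

segments=8 loops=1 length=6.986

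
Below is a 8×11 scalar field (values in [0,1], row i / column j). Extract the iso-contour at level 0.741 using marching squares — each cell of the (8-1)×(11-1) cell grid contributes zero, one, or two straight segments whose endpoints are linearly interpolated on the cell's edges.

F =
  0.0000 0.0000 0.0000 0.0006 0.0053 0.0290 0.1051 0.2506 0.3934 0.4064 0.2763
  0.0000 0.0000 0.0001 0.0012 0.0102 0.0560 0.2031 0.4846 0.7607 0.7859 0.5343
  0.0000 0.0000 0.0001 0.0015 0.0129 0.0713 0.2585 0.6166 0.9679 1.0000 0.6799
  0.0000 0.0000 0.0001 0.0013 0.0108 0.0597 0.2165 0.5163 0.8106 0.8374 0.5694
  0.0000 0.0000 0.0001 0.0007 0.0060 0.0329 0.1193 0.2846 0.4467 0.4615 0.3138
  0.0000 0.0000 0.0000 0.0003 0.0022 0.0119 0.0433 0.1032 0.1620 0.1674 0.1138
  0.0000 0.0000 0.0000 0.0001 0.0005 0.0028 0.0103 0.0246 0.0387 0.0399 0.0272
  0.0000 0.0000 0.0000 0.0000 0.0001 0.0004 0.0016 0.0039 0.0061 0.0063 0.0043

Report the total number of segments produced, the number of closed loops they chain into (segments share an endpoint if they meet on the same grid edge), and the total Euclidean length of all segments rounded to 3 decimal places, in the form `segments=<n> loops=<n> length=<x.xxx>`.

cell (0,7): code 0100 → (0.946,8.000)–(1.000,7.929)
cell (0,8): code 1100 → (0.882,9.000)–(0.946,8.000)
cell (0,9): code 1000 → (1.000,9.178)–(0.882,9.000)
cell (1,7): code 0110 → (1.000,7.929)–(2.000,7.354)
cell (1,9): code 1001 → (2.000,9.809)–(1.000,9.178)
cell (2,7): code 0110 → (2.000,7.354)–(3.000,7.764)
cell (2,9): code 1001 → (3.000,9.360)–(2.000,9.809)
cell (3,7): code 0010 → (3.000,7.764)–(3.191,8.000)
cell (3,8): code 0011 → (3.191,8.000)–(3.256,9.000)
cell (3,9): code 0001 → (3.256,9.000)–(3.000,9.360)
total: 10 segments, chained into 1 closed loop(s), length Σ = 7.565964

segments=10 loops=1 length=7.566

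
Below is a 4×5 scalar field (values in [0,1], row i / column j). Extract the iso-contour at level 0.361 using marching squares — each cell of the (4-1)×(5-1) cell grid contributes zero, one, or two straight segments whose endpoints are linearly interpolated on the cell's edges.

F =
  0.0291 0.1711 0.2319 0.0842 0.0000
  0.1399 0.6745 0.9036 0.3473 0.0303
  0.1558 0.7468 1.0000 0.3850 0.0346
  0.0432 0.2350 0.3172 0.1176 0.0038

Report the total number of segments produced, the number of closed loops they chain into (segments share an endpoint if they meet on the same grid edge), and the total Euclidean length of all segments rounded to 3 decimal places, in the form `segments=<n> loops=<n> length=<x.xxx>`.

segments=10 loops=1 length=8.582

cell (0,0): code 0100 → (0.377,1.000)–(1.000,0.414)
cell (0,1): code 1100 → (0.192,2.000)–(0.377,1.000)
cell (0,2): code 1000 → (1.000,2.975)–(0.192,2.000)
cell (1,0): code 0110 → (1.000,0.414)–(2.000,0.347)
cell (1,2): code 1101 → (1.363,3.000)–(1.000,2.975)
cell (1,3): code 1000 → (2.000,3.068)–(1.363,3.000)
cell (2,0): code 0010 → (2.000,0.347)–(2.754,1.000)
cell (2,1): code 0011 → (2.754,1.000)–(2.936,2.000)
cell (2,2): code 0011 → (2.936,2.000)–(2.090,3.000)
cell (2,3): code 0001 → (2.090,3.000)–(2.000,3.068)
total: 10 segments, chained into 1 closed loop(s), length Σ = 8.581976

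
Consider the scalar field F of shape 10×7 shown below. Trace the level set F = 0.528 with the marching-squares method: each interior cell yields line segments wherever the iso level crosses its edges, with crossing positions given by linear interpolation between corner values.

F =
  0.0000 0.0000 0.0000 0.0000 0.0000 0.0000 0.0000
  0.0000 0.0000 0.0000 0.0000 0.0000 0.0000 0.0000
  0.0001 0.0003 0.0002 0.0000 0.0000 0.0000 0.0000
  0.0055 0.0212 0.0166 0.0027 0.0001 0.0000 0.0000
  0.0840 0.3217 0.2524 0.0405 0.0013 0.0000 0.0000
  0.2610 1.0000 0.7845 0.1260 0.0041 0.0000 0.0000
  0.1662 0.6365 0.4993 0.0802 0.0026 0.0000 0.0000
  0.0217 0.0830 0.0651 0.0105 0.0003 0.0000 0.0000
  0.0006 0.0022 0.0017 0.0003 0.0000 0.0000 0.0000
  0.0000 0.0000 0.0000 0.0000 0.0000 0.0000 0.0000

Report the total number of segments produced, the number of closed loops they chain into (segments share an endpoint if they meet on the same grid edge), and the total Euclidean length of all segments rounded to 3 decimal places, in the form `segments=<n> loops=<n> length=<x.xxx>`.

cell (4,0): code 0100 → (4.304,1.000)–(5.000,0.361)
cell (4,1): code 1100 → (4.518,2.000)–(4.304,1.000)
cell (4,2): code 1000 → (5.000,2.390)–(4.518,2.000)
cell (5,0): code 0110 → (5.000,0.361)–(6.000,0.769)
cell (5,1): code 1011 → (6.000,1.791)–(5.899,2.000)
cell (5,2): code 0001 → (5.899,2.000)–(5.000,2.390)
cell (6,0): code 0010 → (6.000,0.769)–(6.196,1.000)
cell (6,1): code 0001 → (6.196,1.000)–(6.000,1.791)
total: 8 segments, chained into 1 closed loop(s), length Σ = 5.996644

segments=8 loops=1 length=5.997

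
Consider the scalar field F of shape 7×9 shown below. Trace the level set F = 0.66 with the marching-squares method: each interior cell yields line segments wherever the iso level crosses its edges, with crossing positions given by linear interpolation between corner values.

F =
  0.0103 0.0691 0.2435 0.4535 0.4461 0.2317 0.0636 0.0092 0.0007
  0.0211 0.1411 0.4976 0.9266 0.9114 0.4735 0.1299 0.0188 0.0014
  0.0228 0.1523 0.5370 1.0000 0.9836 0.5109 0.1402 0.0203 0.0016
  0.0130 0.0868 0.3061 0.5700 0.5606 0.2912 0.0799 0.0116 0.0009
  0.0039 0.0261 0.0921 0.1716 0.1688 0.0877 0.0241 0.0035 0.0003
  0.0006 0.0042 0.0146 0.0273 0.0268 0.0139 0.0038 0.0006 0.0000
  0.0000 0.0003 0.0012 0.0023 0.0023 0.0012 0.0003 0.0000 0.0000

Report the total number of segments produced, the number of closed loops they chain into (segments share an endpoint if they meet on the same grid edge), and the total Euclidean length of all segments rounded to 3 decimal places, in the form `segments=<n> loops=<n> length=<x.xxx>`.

cell (0,2): code 0100 → (0.436,3.000)–(1.000,2.379)
cell (0,3): code 1100 → (0.460,4.000)–(0.436,3.000)
cell (0,4): code 1000 → (1.000,4.574)–(0.460,4.000)
cell (1,2): code 0110 → (1.000,2.379)–(2.000,2.266)
cell (1,4): code 1001 → (2.000,4.685)–(1.000,4.574)
cell (2,2): code 0010 → (2.000,2.266)–(2.791,3.000)
cell (2,3): code 0011 → (2.791,3.000)–(2.765,4.000)
cell (2,4): code 0001 → (2.765,4.000)–(2.000,4.685)
total: 8 segments, chained into 1 closed loop(s), length Σ = 7.745987

segments=8 loops=1 length=7.746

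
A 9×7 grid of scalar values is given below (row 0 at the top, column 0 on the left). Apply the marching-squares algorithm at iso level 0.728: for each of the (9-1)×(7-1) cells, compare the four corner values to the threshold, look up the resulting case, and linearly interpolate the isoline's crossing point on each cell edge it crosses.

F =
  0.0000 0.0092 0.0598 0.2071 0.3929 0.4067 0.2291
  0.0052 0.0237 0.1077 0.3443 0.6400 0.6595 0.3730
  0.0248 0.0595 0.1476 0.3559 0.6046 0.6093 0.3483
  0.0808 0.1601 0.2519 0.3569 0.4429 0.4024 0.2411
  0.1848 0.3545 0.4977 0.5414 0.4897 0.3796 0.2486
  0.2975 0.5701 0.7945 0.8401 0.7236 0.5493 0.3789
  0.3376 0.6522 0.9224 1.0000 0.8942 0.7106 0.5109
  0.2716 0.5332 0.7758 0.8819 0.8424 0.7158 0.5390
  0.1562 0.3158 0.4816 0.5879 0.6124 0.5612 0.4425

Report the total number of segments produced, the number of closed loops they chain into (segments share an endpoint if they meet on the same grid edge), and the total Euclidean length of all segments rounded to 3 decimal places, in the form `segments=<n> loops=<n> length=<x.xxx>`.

segments=12 loops=1 length=10.356

cell (4,1): code 0100 → (4.776,2.000)–(5.000,1.704)
cell (4,2): code 1100 → (4.625,3.000)–(4.776,2.000)
cell (4,3): code 1000 → (5.000,3.962)–(4.625,3.000)
cell (5,1): code 0110 → (5.000,1.704)–(6.000,1.281)
cell (5,3): code 1101 → (5.026,4.000)–(5.000,3.962)
cell (5,4): code 1000 → (6.000,4.905)–(5.026,4.000)
cell (6,1): code 0110 → (6.000,1.281)–(7.000,1.803)
cell (6,4): code 1001 → (7.000,4.904)–(6.000,4.905)
cell (7,1): code 0010 → (7.000,1.803)–(7.162,2.000)
cell (7,2): code 0011 → (7.162,2.000)–(7.523,3.000)
cell (7,3): code 0011 → (7.523,3.000)–(7.497,4.000)
cell (7,4): code 0001 → (7.497,4.000)–(7.000,4.904)
total: 12 segments, chained into 1 closed loop(s), length Σ = 10.355750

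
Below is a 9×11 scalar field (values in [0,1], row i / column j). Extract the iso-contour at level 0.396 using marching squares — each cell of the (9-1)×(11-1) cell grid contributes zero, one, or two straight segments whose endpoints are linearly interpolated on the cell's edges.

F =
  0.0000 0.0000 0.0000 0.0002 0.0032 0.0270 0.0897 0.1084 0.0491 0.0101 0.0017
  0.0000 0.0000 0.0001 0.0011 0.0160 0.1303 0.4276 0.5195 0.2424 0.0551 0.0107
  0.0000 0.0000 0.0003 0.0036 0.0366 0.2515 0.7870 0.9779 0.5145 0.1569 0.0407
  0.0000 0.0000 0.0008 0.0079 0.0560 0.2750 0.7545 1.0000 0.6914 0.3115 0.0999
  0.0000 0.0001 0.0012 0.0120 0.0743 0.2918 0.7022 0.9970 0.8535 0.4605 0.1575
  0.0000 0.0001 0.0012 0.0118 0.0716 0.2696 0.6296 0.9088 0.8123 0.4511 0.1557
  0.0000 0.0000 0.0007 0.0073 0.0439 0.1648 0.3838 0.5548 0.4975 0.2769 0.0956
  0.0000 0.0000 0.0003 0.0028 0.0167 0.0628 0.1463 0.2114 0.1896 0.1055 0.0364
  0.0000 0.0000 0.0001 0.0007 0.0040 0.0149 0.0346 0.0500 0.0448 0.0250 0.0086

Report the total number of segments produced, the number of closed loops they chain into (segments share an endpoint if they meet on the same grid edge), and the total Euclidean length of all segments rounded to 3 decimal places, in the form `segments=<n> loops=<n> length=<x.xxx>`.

cell (0,5): code 0100 → (0.906,6.000)–(1.000,5.894)
cell (0,6): code 1100 → (0.700,7.000)–(0.906,6.000)
cell (0,7): code 1000 → (1.000,7.446)–(0.700,7.000)
cell (1,5): code 0110 → (1.000,5.894)–(2.000,5.270)
cell (1,7): code 1101 → (1.564,8.000)–(1.000,7.446)
cell (1,8): code 1000 → (2.000,8.331)–(1.564,8.000)
cell (2,5): code 0110 → (2.000,5.270)–(3.000,5.252)
cell (2,8): code 1001 → (3.000,8.778)–(2.000,8.331)
cell (3,5): code 0110 → (3.000,5.252)–(4.000,5.254)
cell (3,8): code 1101 → (3.567,9.000)–(3.000,8.778)
cell (3,9): code 1000 → (4.000,9.213)–(3.567,9.000)
cell (4,5): code 0110 → (4.000,5.254)–(5.000,5.351)
cell (4,9): code 1001 → (5.000,9.187)–(4.000,9.213)
cell (5,5): code 0010 → (5.000,5.351)–(5.950,6.000)
cell (5,6): code 0111 → (5.950,6.000)–(6.000,6.071)
cell (5,8): code 1011 → (6.000,8.460)–(5.316,9.000)
cell (5,9): code 0001 → (5.316,9.000)–(5.000,9.187)
cell (6,6): code 0010 → (6.000,6.071)–(6.462,7.000)
cell (6,7): code 0011 → (6.462,7.000)–(6.330,8.000)
cell (6,8): code 0001 → (6.330,8.000)–(6.000,8.460)
total: 20 segments, chained into 1 closed loop(s), length Σ = 15.497341

segments=20 loops=1 length=15.497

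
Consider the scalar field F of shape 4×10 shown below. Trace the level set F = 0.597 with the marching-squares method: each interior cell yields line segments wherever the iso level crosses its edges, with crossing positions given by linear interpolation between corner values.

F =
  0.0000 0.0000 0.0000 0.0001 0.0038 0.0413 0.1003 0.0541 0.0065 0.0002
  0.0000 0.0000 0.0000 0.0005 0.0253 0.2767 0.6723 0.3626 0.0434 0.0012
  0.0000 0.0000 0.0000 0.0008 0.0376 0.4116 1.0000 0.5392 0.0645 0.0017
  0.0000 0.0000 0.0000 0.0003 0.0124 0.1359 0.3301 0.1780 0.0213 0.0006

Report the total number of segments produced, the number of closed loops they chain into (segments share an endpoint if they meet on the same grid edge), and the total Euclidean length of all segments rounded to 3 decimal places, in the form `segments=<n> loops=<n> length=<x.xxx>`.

cell (0,5): code 0100 → (0.868,6.000)–(1.000,5.810)
cell (0,6): code 1000 → (1.000,6.243)–(0.868,6.000)
cell (1,5): code 0110 → (1.000,5.810)–(2.000,5.315)
cell (1,6): code 1001 → (2.000,6.875)–(1.000,6.243)
cell (2,5): code 0010 → (2.000,5.315)–(2.602,6.000)
cell (2,6): code 0001 → (2.602,6.000)–(2.000,6.875)
total: 6 segments, chained into 1 closed loop(s), length Σ = 4.779287

segments=6 loops=1 length=4.779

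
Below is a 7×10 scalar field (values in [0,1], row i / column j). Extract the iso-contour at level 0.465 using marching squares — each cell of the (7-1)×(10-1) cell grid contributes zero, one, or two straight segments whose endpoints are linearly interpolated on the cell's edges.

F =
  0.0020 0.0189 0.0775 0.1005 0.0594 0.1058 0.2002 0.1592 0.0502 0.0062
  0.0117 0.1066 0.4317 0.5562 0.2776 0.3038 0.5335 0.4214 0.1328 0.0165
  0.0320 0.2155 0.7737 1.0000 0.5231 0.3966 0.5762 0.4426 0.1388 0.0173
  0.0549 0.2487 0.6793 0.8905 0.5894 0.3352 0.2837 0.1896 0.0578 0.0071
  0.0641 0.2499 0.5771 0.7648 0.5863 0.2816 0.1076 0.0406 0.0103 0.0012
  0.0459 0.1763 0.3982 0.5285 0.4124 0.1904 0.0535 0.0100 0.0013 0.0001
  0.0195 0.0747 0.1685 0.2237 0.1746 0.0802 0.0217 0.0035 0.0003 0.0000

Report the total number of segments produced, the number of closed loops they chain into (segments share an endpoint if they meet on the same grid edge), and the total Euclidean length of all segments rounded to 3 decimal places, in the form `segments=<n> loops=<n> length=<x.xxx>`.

cell (0,2): code 0100 → (0.800,3.000)–(1.000,2.267)
cell (0,3): code 1000 → (1.000,3.327)–(0.800,3.000)
cell (0,5): code 0100 → (0.794,6.000)–(1.000,5.702)
cell (0,6): code 1000 → (1.000,6.611)–(0.794,6.000)
cell (1,1): code 0100 → (1.097,2.000)–(2.000,1.447)
cell (1,2): code 1110 → (1.000,2.267)–(1.097,2.000)
cell (1,3): code 1101 → (1.763,4.000)–(1.000,3.327)
cell (1,4): code 1000 → (2.000,4.459)–(1.763,4.000)
cell (1,5): code 0110 → (1.000,5.702)–(2.000,5.381)
cell (1,6): code 1001 → (2.000,6.832)–(1.000,6.611)
cell (2,1): code 0110 → (2.000,1.447)–(3.000,1.502)
cell (2,4): code 1001 → (3.000,4.489)–(2.000,4.459)
cell (2,5): code 0010 → (2.000,5.381)–(2.380,6.000)
cell (2,6): code 0001 → (2.380,6.000)–(2.000,6.832)
cell (3,1): code 0110 → (3.000,1.502)–(4.000,1.657)
cell (3,4): code 1001 → (4.000,4.398)–(3.000,4.489)
cell (4,1): code 0010 → (4.000,1.657)–(4.627,2.000)
cell (4,2): code 0111 → (4.627,2.000)–(5.000,2.513)
cell (4,3): code 1011 → (5.000,3.547)–(4.698,4.000)
cell (4,4): code 0001 → (4.698,4.000)–(4.000,4.398)
cell (5,2): code 0010 → (5.000,2.513)–(5.208,3.000)
cell (5,3): code 0001 → (5.208,3.000)–(5.000,3.547)
total: 22 segments, chained into 2 closed loop(s), length Σ = 16.572908

segments=22 loops=2 length=16.573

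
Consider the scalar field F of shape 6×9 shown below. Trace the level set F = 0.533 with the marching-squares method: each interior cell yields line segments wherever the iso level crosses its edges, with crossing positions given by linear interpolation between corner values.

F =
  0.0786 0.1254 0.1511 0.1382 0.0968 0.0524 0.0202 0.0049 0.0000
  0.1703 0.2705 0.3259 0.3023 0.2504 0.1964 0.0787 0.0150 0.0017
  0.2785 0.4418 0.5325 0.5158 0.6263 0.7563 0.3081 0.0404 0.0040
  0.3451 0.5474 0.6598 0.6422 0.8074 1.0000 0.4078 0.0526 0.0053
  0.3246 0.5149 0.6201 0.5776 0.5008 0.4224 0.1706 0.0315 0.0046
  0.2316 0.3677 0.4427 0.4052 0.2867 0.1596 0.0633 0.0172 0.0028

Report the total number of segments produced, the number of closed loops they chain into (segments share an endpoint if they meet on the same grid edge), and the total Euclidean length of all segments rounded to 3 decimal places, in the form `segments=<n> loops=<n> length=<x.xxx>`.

cell (1,3): code 0100 → (1.752,4.000)–(2.000,3.156)
cell (1,4): code 1100 → (1.601,5.000)–(1.752,4.000)
cell (1,5): code 1000 → (2.000,5.498)–(1.601,5.000)
cell (2,0): code 0100 → (2.864,1.000)–(3.000,0.929)
cell (2,1): code 1100 → (2.004,2.000)–(2.864,1.000)
cell (2,2): code 1100 → (2.136,3.000)–(2.004,2.000)
cell (2,3): code 1110 → (2.000,3.156)–(2.136,3.000)
cell (2,5): code 1001 → (3.000,5.789)–(2.000,5.498)
cell (3,0): code 0010 → (3.000,0.929)–(3.443,1.000)
cell (3,1): code 0111 → (3.443,1.000)–(4.000,1.172)
cell (3,3): code 1011 → (4.000,3.581)–(3.895,4.000)
cell (3,4): code 0011 → (3.895,4.000)–(3.809,5.000)
cell (3,5): code 0001 → (3.809,5.000)–(3.000,5.789)
cell (4,1): code 0010 → (4.000,1.172)–(4.491,2.000)
cell (4,2): code 0011 → (4.491,2.000)–(4.259,3.000)
cell (4,3): code 0001 → (4.259,3.000)–(4.000,3.581)
total: 16 segments, chained into 1 closed loop(s), length Σ = 12.480816

segments=16 loops=1 length=12.481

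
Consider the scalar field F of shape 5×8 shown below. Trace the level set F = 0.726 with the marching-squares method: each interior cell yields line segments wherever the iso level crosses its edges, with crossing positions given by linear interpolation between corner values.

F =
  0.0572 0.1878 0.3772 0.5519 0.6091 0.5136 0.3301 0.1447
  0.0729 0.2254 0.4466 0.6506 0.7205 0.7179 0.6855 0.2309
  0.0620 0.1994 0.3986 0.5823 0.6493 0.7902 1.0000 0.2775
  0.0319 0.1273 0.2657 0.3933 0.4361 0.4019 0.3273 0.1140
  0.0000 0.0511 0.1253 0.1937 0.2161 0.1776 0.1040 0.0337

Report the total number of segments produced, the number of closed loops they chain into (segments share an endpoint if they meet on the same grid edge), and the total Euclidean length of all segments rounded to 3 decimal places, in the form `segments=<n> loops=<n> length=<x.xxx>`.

cell (1,4): code 0100 → (1.112,5.000)–(2.000,4.544)
cell (1,5): code 1100 → (1.129,6.000)–(1.112,5.000)
cell (1,6): code 1000 → (2.000,6.379)–(1.129,6.000)
cell (2,4): code 0010 → (2.000,4.544)–(2.165,5.000)
cell (2,5): code 0011 → (2.165,5.000)–(2.407,6.000)
cell (2,6): code 0001 → (2.407,6.000)–(2.000,6.379)
total: 6 segments, chained into 1 closed loop(s), length Σ = 5.018475

segments=6 loops=1 length=5.018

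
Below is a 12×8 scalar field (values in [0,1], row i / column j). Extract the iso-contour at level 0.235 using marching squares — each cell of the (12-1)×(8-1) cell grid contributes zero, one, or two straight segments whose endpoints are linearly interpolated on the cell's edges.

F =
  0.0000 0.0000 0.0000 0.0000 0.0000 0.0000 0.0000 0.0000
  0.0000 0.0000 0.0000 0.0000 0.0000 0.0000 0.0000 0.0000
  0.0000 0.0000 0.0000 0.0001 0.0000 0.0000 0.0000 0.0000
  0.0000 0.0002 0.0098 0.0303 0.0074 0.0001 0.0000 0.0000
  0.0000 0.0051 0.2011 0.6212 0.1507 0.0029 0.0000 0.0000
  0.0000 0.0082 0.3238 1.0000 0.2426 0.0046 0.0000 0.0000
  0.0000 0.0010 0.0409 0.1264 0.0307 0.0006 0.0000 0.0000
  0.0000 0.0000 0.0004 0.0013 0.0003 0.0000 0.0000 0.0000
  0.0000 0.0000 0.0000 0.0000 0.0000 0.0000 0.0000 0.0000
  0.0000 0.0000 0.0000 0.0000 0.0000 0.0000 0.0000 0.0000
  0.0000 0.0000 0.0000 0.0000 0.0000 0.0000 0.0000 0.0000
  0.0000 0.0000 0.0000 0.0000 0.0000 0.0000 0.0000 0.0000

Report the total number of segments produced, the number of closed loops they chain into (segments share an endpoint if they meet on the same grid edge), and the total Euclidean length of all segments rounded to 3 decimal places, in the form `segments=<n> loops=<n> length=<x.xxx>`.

segments=10 loops=1 length=7.187

cell (3,2): code 0100 → (3.346,3.000)–(4.000,2.081)
cell (3,3): code 1000 → (4.000,3.821)–(3.346,3.000)
cell (4,1): code 0100 → (4.276,2.000)–(5.000,1.719)
cell (4,2): code 1110 → (4.000,2.081)–(4.276,2.000)
cell (4,3): code 1101 → (4.917,4.000)–(4.000,3.821)
cell (4,4): code 1000 → (5.000,4.032)–(4.917,4.000)
cell (5,1): code 0010 → (5.000,1.719)–(5.314,2.000)
cell (5,2): code 0011 → (5.314,2.000)–(5.876,3.000)
cell (5,3): code 0011 → (5.876,3.000)–(5.036,4.000)
cell (5,4): code 0001 → (5.036,4.000)–(5.000,4.032)
total: 10 segments, chained into 1 closed loop(s), length Σ = 7.187243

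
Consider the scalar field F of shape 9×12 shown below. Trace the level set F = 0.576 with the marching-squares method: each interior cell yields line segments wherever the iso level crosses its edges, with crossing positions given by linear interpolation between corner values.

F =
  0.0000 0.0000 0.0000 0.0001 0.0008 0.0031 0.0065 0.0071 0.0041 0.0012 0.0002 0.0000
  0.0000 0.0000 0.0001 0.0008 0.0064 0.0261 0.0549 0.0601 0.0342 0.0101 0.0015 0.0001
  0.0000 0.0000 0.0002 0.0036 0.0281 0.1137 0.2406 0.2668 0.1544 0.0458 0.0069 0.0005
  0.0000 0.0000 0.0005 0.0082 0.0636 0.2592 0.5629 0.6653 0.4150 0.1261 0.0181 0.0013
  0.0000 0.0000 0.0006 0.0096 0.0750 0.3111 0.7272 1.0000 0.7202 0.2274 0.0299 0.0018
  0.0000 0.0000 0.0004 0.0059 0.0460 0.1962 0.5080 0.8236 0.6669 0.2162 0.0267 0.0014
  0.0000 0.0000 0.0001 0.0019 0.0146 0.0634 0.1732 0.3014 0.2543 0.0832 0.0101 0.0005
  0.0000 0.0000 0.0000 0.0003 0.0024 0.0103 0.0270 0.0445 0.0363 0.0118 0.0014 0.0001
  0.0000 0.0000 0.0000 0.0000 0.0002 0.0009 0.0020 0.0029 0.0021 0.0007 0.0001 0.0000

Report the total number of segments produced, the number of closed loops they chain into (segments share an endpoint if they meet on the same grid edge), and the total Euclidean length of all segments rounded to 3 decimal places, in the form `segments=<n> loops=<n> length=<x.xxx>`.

segments=12 loops=1 length=8.258

cell (2,6): code 0100 → (2.776,7.000)–(3.000,6.128)
cell (2,7): code 1000 → (3.000,7.357)–(2.776,7.000)
cell (3,5): code 0100 → (3.080,6.000)–(4.000,5.637)
cell (3,6): code 1110 → (3.000,6.128)–(3.080,6.000)
cell (3,7): code 1101 → (3.528,8.000)–(3.000,7.357)
cell (3,8): code 1000 → (4.000,8.293)–(3.528,8.000)
cell (4,5): code 0010 → (4.000,5.637)–(4.690,6.000)
cell (4,6): code 0111 → (4.690,6.000)–(5.000,6.215)
cell (4,8): code 1001 → (5.000,8.202)–(4.000,8.293)
cell (5,6): code 0010 → (5.000,6.215)–(5.474,7.000)
cell (5,7): code 0011 → (5.474,7.000)–(5.220,8.000)
cell (5,8): code 0001 → (5.220,8.000)–(5.000,8.202)
total: 12 segments, chained into 1 closed loop(s), length Σ = 8.258051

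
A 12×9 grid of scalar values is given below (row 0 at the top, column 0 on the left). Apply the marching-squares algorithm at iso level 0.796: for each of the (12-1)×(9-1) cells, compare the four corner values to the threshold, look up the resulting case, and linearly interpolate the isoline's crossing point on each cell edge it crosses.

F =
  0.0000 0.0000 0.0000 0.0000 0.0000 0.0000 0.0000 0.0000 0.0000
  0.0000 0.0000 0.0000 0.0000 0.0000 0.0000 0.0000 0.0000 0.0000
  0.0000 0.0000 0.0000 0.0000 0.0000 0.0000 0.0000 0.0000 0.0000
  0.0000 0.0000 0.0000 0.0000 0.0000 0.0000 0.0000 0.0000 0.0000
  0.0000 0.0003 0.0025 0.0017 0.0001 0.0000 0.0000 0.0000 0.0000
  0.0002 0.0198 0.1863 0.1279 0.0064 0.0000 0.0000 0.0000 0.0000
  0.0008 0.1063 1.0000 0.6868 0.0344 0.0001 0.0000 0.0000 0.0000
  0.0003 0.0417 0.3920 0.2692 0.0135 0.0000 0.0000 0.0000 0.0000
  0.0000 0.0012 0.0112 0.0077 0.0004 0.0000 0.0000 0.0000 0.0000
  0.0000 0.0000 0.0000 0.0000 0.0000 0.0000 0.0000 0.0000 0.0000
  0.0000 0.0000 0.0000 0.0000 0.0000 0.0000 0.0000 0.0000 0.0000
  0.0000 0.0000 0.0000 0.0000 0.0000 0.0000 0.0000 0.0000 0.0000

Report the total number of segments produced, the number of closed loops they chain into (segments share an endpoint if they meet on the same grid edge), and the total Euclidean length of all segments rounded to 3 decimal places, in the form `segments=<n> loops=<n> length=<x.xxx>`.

cell (5,1): code 0100 → (5.749,2.000)–(6.000,1.772)
cell (5,2): code 1000 → (6.000,2.651)–(5.749,2.000)
cell (6,1): code 0010 → (6.000,1.772)–(6.336,2.000)
cell (6,2): code 0001 → (6.336,2.000)–(6.000,2.651)
total: 4 segments, chained into 1 closed loop(s), length Σ = 2.175473

segments=4 loops=1 length=2.175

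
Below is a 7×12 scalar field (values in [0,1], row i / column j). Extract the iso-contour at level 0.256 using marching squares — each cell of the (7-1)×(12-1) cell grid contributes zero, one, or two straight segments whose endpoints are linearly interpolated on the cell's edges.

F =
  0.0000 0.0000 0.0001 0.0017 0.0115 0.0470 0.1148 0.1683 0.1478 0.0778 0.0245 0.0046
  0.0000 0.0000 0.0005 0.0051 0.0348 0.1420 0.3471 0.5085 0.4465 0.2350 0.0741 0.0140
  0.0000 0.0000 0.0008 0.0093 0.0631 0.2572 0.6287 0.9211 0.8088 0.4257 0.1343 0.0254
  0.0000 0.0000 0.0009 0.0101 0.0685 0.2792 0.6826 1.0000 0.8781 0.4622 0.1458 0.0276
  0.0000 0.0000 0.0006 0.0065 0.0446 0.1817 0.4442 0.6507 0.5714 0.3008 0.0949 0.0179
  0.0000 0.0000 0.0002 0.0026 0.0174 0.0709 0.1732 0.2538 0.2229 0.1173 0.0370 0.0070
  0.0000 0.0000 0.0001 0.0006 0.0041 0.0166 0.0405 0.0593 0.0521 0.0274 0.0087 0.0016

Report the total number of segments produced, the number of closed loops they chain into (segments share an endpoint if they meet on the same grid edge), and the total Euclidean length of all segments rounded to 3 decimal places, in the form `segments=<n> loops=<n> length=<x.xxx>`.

cell (0,5): code 0100 → (0.608,6.000)–(1.000,5.556)
cell (0,6): code 1100 → (0.258,7.000)–(0.608,6.000)
cell (0,7): code 1100 → (0.362,8.000)–(0.258,7.000)
cell (0,8): code 1000 → (1.000,8.901)–(0.362,8.000)
cell (1,4): code 0100 → (1.990,5.000)–(2.000,4.994)
cell (1,5): code 1110 → (1.000,5.556)–(1.990,5.000)
cell (1,8): code 1101 → (1.110,9.000)–(1.000,8.901)
cell (1,9): code 1000 → (2.000,9.582)–(1.110,9.000)
cell (2,4): code 0110 → (2.000,4.994)–(3.000,4.890)
cell (2,9): code 1001 → (3.000,9.652)–(2.000,9.582)
cell (3,4): code 0010 → (3.000,4.890)–(3.238,5.000)
cell (3,5): code 0111 → (3.238,5.000)–(4.000,5.283)
cell (3,9): code 1001 → (4.000,9.218)–(3.000,9.652)
cell (4,5): code 0010 → (4.000,5.283)–(4.694,6.000)
cell (4,6): code 0011 → (4.694,6.000)–(4.994,7.000)
cell (4,7): code 0011 → (4.994,7.000)–(4.905,8.000)
cell (4,8): code 0011 → (4.905,8.000)–(4.244,9.000)
cell (4,9): code 0001 → (4.244,9.000)–(4.000,9.218)
total: 18 segments, chained into 1 closed loop(s), length Σ = 14.864892

segments=18 loops=1 length=14.865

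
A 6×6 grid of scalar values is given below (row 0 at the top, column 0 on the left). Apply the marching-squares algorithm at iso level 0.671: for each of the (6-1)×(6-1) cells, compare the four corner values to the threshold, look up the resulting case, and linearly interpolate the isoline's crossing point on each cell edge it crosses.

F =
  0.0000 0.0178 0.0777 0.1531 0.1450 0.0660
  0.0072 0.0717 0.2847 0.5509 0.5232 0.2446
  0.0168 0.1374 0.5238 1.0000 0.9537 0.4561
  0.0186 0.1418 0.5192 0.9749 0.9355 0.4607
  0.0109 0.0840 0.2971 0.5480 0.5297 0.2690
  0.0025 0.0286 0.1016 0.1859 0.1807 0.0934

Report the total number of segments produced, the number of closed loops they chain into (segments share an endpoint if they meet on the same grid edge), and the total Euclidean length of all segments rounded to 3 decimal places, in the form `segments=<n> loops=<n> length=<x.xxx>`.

cell (1,2): code 0100 → (1.267,3.000)–(2.000,2.309)
cell (1,3): code 1100 → (1.343,4.000)–(1.267,3.000)
cell (1,4): code 1000 → (2.000,4.568)–(1.343,4.000)
cell (2,2): code 0110 → (2.000,2.309)–(3.000,2.333)
cell (2,4): code 1001 → (3.000,4.557)–(2.000,4.568)
cell (3,2): code 0010 → (3.000,2.333)–(3.712,3.000)
cell (3,3): code 0011 → (3.712,3.000)–(3.652,4.000)
cell (3,4): code 0001 → (3.652,4.000)–(3.000,4.557)
total: 8 segments, chained into 1 closed loop(s), length Σ = 7.713204

segments=8 loops=1 length=7.713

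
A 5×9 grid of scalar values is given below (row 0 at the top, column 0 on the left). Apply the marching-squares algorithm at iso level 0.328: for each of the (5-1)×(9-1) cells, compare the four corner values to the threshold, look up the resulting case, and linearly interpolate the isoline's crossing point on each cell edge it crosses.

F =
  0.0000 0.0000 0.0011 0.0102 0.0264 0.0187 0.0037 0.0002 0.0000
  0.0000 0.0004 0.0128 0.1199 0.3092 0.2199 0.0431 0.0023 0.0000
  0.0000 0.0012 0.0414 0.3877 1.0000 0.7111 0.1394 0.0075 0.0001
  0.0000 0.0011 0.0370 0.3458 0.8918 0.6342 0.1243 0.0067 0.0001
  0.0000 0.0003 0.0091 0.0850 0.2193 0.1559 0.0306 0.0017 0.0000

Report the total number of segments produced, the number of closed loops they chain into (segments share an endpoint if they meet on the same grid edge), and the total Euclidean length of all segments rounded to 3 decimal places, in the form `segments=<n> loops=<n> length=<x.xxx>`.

cell (1,2): code 0100 → (1.777,3.000)–(2.000,2.828)
cell (1,3): code 1100 → (1.027,4.000)–(1.777,3.000)
cell (1,4): code 1100 → (1.220,5.000)–(1.027,4.000)
cell (1,5): code 1000 → (2.000,5.670)–(1.220,5.000)
cell (2,2): code 0110 → (2.000,2.828)–(3.000,2.942)
cell (2,5): code 1001 → (3.000,5.601)–(2.000,5.670)
cell (3,2): code 0010 → (3.000,2.942)–(3.068,3.000)
cell (3,3): code 0011 → (3.068,3.000)–(3.838,4.000)
cell (3,4): code 0011 → (3.838,4.000)–(3.640,5.000)
cell (3,5): code 0001 → (3.640,5.000)–(3.000,5.601)
total: 10 segments, chained into 1 closed loop(s), length Σ = 8.836104

segments=10 loops=1 length=8.836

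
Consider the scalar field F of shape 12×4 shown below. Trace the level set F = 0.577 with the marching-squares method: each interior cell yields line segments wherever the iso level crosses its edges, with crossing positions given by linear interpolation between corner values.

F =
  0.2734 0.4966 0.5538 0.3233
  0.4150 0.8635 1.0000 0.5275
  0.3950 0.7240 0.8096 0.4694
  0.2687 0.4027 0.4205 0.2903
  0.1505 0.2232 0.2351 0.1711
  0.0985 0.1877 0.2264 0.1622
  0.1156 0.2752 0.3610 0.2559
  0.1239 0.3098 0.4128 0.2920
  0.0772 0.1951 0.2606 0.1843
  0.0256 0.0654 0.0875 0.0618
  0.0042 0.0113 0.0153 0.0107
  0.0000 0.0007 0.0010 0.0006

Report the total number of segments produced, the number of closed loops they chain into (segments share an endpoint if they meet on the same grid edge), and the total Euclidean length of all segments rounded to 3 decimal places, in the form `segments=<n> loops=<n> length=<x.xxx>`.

cell (0,0): code 0100 → (0.219,1.000)–(1.000,0.361)
cell (0,1): code 1100 → (0.052,2.000)–(0.219,1.000)
cell (0,2): code 1000 → (1.000,2.895)–(0.052,2.000)
cell (1,0): code 0110 → (1.000,0.361)–(2.000,0.553)
cell (1,2): code 1001 → (2.000,2.684)–(1.000,2.895)
cell (2,0): code 0010 → (2.000,0.553)–(2.458,1.000)
cell (2,1): code 0011 → (2.458,1.000)–(2.598,2.000)
cell (2,2): code 0001 → (2.598,2.000)–(2.000,2.684)
total: 8 segments, chained into 1 closed loop(s), length Σ = 7.924517

segments=8 loops=1 length=7.925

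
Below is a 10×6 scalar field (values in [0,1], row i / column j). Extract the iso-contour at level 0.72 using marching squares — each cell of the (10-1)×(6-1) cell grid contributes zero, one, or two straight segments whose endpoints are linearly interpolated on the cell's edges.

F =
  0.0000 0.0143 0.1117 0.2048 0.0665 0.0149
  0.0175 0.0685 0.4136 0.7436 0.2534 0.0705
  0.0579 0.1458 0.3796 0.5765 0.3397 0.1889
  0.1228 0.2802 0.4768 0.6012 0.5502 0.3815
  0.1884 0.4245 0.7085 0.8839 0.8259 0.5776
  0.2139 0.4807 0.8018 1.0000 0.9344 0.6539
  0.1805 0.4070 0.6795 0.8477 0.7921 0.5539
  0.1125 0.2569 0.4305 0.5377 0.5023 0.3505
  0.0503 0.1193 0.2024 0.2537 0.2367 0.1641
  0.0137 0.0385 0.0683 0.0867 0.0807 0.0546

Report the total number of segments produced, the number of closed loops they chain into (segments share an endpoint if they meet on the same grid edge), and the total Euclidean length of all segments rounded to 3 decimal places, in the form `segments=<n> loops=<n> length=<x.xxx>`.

segments=16 loops=2 length=9.753

cell (0,2): code 0100 → (0.956,3.000)–(1.000,2.928)
cell (0,3): code 1000 → (1.000,3.048)–(0.956,3.000)
cell (1,2): code 0010 → (1.000,2.928)–(1.141,3.000)
cell (1,3): code 0001 → (1.141,3.000)–(1.000,3.048)
cell (3,2): code 0100 → (3.420,3.000)–(4.000,2.066)
cell (3,3): code 1100 → (3.616,4.000)–(3.420,3.000)
cell (3,4): code 1000 → (4.000,4.427)–(3.616,4.000)
cell (4,1): code 0100 → (4.123,2.000)–(5.000,1.745)
cell (4,2): code 1110 → (4.000,2.066)–(4.123,2.000)
cell (4,4): code 1001 → (5.000,4.764)–(4.000,4.427)
cell (5,1): code 0010 → (5.000,1.745)–(5.669,2.000)
cell (5,2): code 0111 → (5.669,2.000)–(6.000,2.241)
cell (5,4): code 1001 → (6.000,4.303)–(5.000,4.764)
cell (6,2): code 0010 → (6.000,2.241)–(6.412,3.000)
cell (6,3): code 0011 → (6.412,3.000)–(6.249,4.000)
cell (6,4): code 0001 → (6.249,4.000)–(6.000,4.303)
total: 16 segments, chained into 2 closed loop(s), length Σ = 9.752610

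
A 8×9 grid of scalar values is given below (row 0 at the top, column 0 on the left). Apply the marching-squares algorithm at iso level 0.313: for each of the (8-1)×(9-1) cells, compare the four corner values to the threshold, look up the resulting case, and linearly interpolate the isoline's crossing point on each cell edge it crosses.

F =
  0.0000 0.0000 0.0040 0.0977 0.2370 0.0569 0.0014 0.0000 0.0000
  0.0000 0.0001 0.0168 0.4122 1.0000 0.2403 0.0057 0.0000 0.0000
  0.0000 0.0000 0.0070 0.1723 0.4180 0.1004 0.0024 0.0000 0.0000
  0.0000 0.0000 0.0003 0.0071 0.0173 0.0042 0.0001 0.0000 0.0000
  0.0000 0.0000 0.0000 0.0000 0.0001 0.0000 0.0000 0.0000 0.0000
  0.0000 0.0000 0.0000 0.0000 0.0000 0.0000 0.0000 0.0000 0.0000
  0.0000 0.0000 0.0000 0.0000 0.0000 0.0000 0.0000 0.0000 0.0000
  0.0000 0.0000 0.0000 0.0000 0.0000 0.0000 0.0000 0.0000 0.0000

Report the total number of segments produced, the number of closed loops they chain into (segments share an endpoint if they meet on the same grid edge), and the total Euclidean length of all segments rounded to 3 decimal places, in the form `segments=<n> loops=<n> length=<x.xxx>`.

segments=8 loops=1 length=6.217

cell (0,2): code 0100 → (0.685,3.000)–(1.000,2.749)
cell (0,3): code 1100 → (0.100,4.000)–(0.685,3.000)
cell (0,4): code 1000 → (1.000,4.904)–(0.100,4.000)
cell (1,2): code 0010 → (1.000,2.749)–(1.414,3.000)
cell (1,3): code 0111 → (1.414,3.000)–(2.000,3.573)
cell (1,4): code 1001 → (2.000,4.331)–(1.000,4.904)
cell (2,3): code 0010 → (2.000,3.573)–(2.262,4.000)
cell (2,4): code 0001 → (2.262,4.000)–(2.000,4.331)
total: 8 segments, chained into 1 closed loop(s), length Σ = 6.217070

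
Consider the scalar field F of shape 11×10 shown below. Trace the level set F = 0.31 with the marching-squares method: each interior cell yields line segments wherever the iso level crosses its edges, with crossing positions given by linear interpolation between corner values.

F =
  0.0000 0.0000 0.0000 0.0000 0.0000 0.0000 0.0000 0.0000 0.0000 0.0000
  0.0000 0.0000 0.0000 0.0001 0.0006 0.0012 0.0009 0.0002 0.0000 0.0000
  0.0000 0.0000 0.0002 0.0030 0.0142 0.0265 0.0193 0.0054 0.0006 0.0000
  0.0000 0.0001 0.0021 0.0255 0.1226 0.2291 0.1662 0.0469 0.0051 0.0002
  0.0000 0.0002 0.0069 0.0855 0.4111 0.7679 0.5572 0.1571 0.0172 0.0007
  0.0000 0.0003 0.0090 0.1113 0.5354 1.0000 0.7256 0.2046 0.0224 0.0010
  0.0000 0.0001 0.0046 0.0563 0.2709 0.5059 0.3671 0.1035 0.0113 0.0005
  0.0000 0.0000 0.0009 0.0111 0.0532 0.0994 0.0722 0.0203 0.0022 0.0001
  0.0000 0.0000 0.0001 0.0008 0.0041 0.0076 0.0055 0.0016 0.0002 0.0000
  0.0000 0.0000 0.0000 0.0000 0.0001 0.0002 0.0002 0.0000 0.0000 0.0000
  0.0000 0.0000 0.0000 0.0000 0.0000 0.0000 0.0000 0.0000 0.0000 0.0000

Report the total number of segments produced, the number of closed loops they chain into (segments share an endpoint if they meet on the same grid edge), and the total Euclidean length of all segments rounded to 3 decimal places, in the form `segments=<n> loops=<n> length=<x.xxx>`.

cell (3,3): code 0100 → (3.650,4.000)–(4.000,3.689)
cell (3,4): code 1100 → (3.150,5.000)–(3.650,4.000)
cell (3,5): code 1100 → (3.368,6.000)–(3.150,5.000)
cell (3,6): code 1000 → (4.000,6.618)–(3.368,6.000)
cell (4,3): code 0110 → (4.000,3.689)–(5.000,3.469)
cell (4,6): code 1001 → (5.000,6.798)–(4.000,6.618)
cell (5,3): code 0010 → (5.000,3.469)–(5.852,4.000)
cell (5,4): code 0111 → (5.852,4.000)–(6.000,4.166)
cell (5,6): code 1001 → (6.000,6.217)–(5.000,6.798)
cell (6,4): code 0010 → (6.000,4.166)–(6.482,5.000)
cell (6,5): code 0011 → (6.482,5.000)–(6.194,6.000)
cell (6,6): code 0001 → (6.194,6.000)–(6.000,6.217)
total: 12 segments, chained into 1 closed loop(s), length Σ = 10.211168

segments=12 loops=1 length=10.211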